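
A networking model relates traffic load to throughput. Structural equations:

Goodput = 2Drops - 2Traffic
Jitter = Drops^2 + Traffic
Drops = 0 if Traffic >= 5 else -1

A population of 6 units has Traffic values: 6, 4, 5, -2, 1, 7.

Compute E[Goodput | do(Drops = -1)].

-9

The intervention sets Drops=-1 in all 6 units regardless of Traffic. Recomputing Goodput per unit gives -14, -10, -12, 2, -4, -16; average -9.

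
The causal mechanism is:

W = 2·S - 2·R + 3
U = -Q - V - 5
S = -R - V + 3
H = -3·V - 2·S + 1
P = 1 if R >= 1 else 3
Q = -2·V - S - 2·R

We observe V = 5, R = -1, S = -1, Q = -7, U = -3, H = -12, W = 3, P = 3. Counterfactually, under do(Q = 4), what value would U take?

Intervening sets Q = 4 and removes its equation (Q = -2·V - S - 2·R).
U = -Q - V - 5  [with Q=4, V=5]  = -14

-14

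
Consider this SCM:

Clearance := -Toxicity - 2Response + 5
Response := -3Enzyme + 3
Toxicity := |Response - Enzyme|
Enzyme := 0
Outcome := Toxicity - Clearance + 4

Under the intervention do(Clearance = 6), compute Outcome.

1

Intervening sets Clearance = 6 and removes its equation (Clearance := -Toxicity - 2Response + 5).
Response = -3Enzyme + 3  [with Enzyme=0]  = 3
Toxicity = |Response - Enzyme|  [with Response=3, Enzyme=0]  = 3
Outcome = Toxicity - Clearance + 4  [with Toxicity=3, Clearance=6]  = 1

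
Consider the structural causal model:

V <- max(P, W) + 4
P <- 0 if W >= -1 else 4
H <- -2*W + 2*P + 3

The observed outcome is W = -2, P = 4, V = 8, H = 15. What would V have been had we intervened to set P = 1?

5

The intervention breaks the incoming arrows to P: P <- 0 if W >= -1 else 4 no longer applies, and P = 1.
V = max(P, W) + 4  [with P=1, W=-2]  = 5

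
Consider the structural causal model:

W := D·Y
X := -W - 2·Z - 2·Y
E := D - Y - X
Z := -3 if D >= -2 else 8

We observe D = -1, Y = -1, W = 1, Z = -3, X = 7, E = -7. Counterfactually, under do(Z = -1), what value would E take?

Under do(Z=-1), the mechanism Z := -3 if D >= -2 else 8 is discarded; Z is fixed at -1.
W = D·Y  [with D=-1, Y=-1]  = 1
X = -W - 2·Z - 2·Y  [with W=1, Z=-1, Y=-1]  = 3
E = D - Y - X  [with D=-1, Y=-1, X=3]  = -3

-3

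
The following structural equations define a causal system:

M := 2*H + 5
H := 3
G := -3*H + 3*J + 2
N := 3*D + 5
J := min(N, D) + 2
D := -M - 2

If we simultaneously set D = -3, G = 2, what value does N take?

-4

Setting D = -3, G = 2 by intervention discards those variables' equations.
N = 3*D + 5  [with D=-3]  = -4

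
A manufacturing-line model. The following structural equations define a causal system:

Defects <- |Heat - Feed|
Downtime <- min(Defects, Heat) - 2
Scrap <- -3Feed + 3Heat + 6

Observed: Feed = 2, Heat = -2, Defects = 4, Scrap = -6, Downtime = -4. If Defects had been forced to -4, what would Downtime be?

-6

do(Defects=-4) replaces the equation Defects <- |Heat - Feed| with the constant Defects = -4.
Downtime = min(Defects, Heat) - 2  [with Defects=-4, Heat=-2]  = -6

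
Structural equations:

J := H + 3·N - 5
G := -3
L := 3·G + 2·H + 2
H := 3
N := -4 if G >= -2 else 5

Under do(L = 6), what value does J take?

do(L=6) replaces the equation L := 3·G + 2·H + 2 with the constant L = 6.
J is not downstream of the intervention, so its value is determined by the original equations.
N = -4 if G >= -2 else 5  [with G=-3]  = 5
J = H + 3·N - 5  [with H=3, N=5]  = 13

13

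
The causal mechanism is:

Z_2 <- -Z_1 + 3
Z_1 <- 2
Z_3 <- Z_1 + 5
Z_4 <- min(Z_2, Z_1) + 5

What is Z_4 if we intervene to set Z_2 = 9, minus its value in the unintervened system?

1

Under do(Z_2=9), the mechanism Z_2 <- -Z_1 + 3 is discarded; Z_2 is fixed at 9.
Z_4 = min(Z_2, Z_1) + 5  [with Z_2=9, Z_1=2]  = 7
Without intervention: Z_2 = -Z_1 + 3  [with Z_1=2]  = 1; Z_4 = min(Z_2, Z_1) + 5  [with Z_2=1, Z_1=2]  = 6.
Change = 7 − 6 = 1.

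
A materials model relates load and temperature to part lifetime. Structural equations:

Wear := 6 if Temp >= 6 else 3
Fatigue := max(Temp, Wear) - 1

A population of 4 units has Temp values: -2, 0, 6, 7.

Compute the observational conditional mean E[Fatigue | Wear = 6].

5.5

Conditioning on Wear=6 selects the 2 unit(s) with Temp ∈ {6, 7}. Their Fatigue values: 5, 6. Mean = 5.5.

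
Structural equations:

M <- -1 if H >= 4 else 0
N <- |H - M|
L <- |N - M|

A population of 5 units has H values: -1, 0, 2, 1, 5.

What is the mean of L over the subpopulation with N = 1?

E[L|N=1] averages over only the 2 units with N=1 (H = -1, 1): L = 1, 1, mean 1.

1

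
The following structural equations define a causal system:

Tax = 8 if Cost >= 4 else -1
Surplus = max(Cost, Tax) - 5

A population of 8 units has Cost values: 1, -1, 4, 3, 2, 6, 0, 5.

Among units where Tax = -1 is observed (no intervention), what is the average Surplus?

Conditioning on Tax=-1 selects the 5 unit(s) with Cost ∈ {1, -1, 3, 2, 0}. Their Surplus values: -4, -6, -2, -3, -5. Mean = -4.

-4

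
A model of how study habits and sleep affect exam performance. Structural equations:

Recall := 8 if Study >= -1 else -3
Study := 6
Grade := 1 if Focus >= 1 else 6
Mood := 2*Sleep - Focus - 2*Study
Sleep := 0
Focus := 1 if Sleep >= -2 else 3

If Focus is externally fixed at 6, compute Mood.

The intervention breaks the incoming arrows to Focus: Focus := 1 if Sleep >= -2 else 3 no longer applies, and Focus = 6.
Mood = 2*Sleep - Focus - 2*Study  [with Sleep=0, Focus=6, Study=6]  = -18

-18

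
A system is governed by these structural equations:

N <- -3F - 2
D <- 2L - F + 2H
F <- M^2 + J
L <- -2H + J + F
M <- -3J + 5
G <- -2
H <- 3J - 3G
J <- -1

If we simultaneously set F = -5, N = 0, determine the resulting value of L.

-12

Under do(F = -5, N = 0), each intervened variable's structural equation is replaced by its fixed value.
H = 3J - 3G  [with J=-1, G=-2]  = 3
L = -2H + J + F  [with H=3, J=-1, F=-5]  = -12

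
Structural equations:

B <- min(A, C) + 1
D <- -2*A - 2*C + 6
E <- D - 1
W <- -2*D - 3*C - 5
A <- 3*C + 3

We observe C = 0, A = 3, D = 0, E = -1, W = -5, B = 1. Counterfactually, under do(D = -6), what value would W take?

do(D=-6) replaces the equation D <- -2*A - 2*C + 6 with the constant D = -6.
W = -2*D - 3*C - 5  [with D=-6, C=0]  = 7

7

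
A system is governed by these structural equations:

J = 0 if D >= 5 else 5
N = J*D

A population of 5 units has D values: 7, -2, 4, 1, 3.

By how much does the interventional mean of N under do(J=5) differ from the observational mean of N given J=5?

Under do(J=5), J's equation is replaced by J=5 for every unit. Per-unit N: 35, -10, 20, 5, 15. Mean = 13.
Conditioning on J=5 selects the 4 unit(s) with D ∈ {-2, 4, 1, 3}. Their N values: -10, 20, 5, 15. Mean = 7.5.
Difference = 13 − 7.5 = 5.5.

5.5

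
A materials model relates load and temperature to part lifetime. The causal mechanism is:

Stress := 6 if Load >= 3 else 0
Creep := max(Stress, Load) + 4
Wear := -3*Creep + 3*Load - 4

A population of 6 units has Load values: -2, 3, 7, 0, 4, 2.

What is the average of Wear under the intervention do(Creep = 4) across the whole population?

-9

do(Creep=4) breaks Creep's dependence on Load. With Creep=4 fixed, Wear across the units is -22, -7, 5, -16, -4, -10, mean -9.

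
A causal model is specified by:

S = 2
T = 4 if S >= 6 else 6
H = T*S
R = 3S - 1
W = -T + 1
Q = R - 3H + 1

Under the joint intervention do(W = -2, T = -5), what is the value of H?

-10

Setting W = -2, T = -5 by intervention discards those variables' equations.
H = T*S  [with T=-5, S=2]  = -10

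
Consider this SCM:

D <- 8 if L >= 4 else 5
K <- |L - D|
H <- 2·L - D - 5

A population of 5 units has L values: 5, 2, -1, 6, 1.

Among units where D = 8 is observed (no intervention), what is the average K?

2.5

Conditioning on D=8 selects the 2 unit(s) with L ∈ {5, 6}. Their K values: 3, 2. Mean = 2.5.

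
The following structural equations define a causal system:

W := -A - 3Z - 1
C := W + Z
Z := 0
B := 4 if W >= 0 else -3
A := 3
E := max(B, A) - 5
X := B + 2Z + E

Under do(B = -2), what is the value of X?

-4

Under do(B=-2), the mechanism B := 4 if W >= 0 else -3 is discarded; B is fixed at -2.
E = max(B, A) - 5  [with B=-2, A=3]  = -2
X = B + 2Z + E  [with B=-2, Z=0, E=-2]  = -4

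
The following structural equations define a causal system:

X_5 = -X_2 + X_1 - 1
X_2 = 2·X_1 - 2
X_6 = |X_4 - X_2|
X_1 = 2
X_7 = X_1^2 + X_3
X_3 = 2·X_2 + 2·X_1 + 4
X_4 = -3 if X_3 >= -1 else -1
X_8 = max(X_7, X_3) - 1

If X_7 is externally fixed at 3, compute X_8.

11

do(X_7=3) replaces the equation X_7 = X_1^2 + X_3 with the constant X_7 = 3.
X_2 = 2·X_1 - 2  [with X_1=2]  = 2
X_3 = 2·X_2 + 2·X_1 + 4  [with X_2=2, X_1=2]  = 12
X_8 = max(X_7, X_3) - 1  [with X_7=3, X_3=12]  = 11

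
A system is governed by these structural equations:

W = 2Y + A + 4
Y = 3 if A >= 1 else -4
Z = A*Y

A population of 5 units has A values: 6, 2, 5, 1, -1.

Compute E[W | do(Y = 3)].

Every unit gets Y=3 under the intervention. W values become 16, 12, 15, 11, 9; E[W|do(Y=3)] = 12.6.

12.6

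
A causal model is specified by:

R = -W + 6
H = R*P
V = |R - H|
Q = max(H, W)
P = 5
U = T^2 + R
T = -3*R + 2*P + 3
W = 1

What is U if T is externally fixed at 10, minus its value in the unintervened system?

96

Intervening sets T = 10 and removes its equation (T = -3*R + 2*P + 3).
R = -W + 6  [with W=1]  = 5
U = T^2 + R  [with T=10, R=5]  = 105
Without intervention: R = -W + 6  [with W=1]  = 5; T = -3*R + 2*P + 3  [with R=5, P=5]  = -2; U = T^2 + R  [with T=-2, R=5]  = 9.
Change = 105 − 9 = 96.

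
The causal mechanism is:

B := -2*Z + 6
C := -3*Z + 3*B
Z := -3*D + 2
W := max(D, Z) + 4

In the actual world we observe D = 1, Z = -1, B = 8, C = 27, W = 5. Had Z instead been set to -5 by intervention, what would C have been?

63

Under do(Z=-5), the mechanism Z := -3*D + 2 is discarded; Z is fixed at -5.
B = -2*Z + 6  [with Z=-5]  = 16
C = -3*Z + 3*B  [with Z=-5, B=16]  = 63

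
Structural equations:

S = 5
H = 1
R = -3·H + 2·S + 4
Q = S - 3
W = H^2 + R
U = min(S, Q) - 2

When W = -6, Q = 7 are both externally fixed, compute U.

3

Setting W = -6, Q = 7 by intervention discards those variables' equations.
U = min(S, Q) - 2  [with S=5, Q=7]  = 3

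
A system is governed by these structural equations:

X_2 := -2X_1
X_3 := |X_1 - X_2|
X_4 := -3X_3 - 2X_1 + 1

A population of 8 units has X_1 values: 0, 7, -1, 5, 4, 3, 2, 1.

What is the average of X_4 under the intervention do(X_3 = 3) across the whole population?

Under do(X_3=3), X_3's equation is replaced by X_3=3 for every unit. Per-unit X_4: -8, -22, -6, -18, -16, -14, -12, -10. Mean = -13.25.

-13.25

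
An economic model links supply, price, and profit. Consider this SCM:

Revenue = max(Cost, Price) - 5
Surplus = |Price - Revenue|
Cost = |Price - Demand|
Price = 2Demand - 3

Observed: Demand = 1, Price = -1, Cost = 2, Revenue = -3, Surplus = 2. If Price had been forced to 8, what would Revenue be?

Under do(Price=8), the mechanism Price = 2Demand - 3 is discarded; Price is fixed at 8.
Cost = |Price - Demand|  [with Price=8, Demand=1]  = 7
Revenue = max(Cost, Price) - 5  [with Cost=7, Price=8]  = 3

3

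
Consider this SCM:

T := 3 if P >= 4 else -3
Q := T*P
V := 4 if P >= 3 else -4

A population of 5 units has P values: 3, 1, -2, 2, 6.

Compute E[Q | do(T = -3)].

do(T=-3) breaks T's dependence on P. With T=-3 fixed, Q across the units is -9, -3, 6, -6, -18, mean -6.

-6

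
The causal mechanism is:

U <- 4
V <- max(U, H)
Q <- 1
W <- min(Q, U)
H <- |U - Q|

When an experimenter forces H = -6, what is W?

The intervention breaks the incoming arrows to H: H <- |U - Q| no longer applies, and H = -6.
W is not downstream of the intervention, so its value is determined by the original equations.
W = min(Q, U)  [with Q=1, U=4]  = 1

1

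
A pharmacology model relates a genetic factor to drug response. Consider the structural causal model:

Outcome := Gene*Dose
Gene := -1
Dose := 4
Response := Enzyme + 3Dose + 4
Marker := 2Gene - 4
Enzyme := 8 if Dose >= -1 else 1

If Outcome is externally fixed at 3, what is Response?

do(Outcome=3) replaces the equation Outcome := Gene*Dose with the constant Outcome = 3.
Since Response is not a descendant of the intervened variable, it is unaffected.
Enzyme = 8 if Dose >= -1 else 1  [with Dose=4]  = 8
Response = Enzyme + 3Dose + 4  [with Enzyme=8, Dose=4]  = 24

24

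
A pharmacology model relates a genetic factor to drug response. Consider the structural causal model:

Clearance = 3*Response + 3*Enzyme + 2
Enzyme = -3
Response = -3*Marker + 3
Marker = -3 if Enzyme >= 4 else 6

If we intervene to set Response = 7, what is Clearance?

The intervention breaks the incoming arrows to Response: Response = -3*Marker + 3 no longer applies, and Response = 7.
Clearance = 3*Response + 3*Enzyme + 2  [with Response=7, Enzyme=-3]  = 14

14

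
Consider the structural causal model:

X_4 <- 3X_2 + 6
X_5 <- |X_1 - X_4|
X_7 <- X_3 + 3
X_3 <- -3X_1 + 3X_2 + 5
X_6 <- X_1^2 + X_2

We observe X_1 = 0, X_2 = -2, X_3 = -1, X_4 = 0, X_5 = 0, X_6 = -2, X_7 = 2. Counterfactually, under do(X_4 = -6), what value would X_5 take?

6

Intervening sets X_4 = -6 and removes its equation (X_4 <- 3X_2 + 6).
X_5 = |X_1 - X_4|  [with X_1=0, X_4=-6]  = 6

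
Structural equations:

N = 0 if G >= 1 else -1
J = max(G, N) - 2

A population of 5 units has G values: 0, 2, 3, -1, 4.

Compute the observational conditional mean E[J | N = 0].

E[J|N=0] averages over only the 3 units with N=0 (G = 2, 3, 4): J = 0, 1, 2, mean 1.

1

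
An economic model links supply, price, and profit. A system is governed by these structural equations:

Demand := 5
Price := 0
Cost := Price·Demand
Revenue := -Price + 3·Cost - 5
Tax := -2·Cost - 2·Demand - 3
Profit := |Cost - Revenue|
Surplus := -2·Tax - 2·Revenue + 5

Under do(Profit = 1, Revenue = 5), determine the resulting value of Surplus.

Under do(Profit = 1, Revenue = 5), each intervened variable's structural equation is replaced by its fixed value.
Cost = Price·Demand  [with Price=0, Demand=5]  = 0
Tax = -2·Cost - 2·Demand - 3  [with Cost=0, Demand=5]  = -13
Surplus = -2·Tax - 2·Revenue + 5  [with Tax=-13, Revenue=5]  = 21

21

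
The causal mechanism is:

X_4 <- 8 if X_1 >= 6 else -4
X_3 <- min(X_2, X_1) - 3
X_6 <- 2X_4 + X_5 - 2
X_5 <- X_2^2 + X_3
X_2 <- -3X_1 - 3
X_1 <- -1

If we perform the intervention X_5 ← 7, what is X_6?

-3

The intervention breaks the incoming arrows to X_5: X_5 <- X_2^2 + X_3 no longer applies, and X_5 = 7.
X_4 = 8 if X_1 >= 6 else -4  [with X_1=-1]  = -4
X_6 = 2X_4 + X_5 - 2  [with X_4=-4, X_5=7]  = -3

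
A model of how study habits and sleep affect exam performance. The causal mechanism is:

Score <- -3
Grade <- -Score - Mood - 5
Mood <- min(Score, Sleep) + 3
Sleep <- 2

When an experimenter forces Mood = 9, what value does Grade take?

-11

The intervention breaks the incoming arrows to Mood: Mood <- min(Score, Sleep) + 3 no longer applies, and Mood = 9.
Grade = -Score - Mood - 5  [with Score=-3, Mood=9]  = -11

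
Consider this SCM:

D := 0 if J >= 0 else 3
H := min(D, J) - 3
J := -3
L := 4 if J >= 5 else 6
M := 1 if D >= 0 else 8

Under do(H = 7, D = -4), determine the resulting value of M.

8

Setting H = 7, D = -4 by intervention discards those variables' equations.
M = 1 if D >= 0 else 8  [with D=-4]  = 8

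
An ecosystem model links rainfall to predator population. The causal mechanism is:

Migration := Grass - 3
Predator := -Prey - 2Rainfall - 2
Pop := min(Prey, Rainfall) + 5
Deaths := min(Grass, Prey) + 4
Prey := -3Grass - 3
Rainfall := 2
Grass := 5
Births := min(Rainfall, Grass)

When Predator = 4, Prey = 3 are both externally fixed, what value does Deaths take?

7

The joint intervention fixes Predator = 4, Prey = 3, removing each variable's own equation.
Deaths = min(Grass, Prey) + 4  [with Grass=5, Prey=3]  = 7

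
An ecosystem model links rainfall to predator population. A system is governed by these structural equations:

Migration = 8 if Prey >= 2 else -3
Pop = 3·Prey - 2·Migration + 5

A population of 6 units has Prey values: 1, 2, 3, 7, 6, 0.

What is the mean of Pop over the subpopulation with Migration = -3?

12.5

Observing Migration=-3 restricts to units where Migration's equation naturally yields -3: Prey ∈ {1, 0}. In that subpopulation Pop = 14, 11, mean 12.5.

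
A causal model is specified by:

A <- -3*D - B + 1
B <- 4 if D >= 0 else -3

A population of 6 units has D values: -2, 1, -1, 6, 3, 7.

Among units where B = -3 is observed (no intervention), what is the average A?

8.5

Observing B=-3 restricts to units where B's equation naturally yields -3: D ∈ {-2, -1}. In that subpopulation A = 10, 7, mean 8.5.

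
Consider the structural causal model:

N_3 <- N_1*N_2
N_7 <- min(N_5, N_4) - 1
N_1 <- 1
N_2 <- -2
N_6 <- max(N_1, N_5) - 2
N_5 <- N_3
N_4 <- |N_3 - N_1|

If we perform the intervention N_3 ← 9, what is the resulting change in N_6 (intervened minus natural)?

The intervention breaks the incoming arrows to N_3: N_3 <- N_1*N_2 no longer applies, and N_3 = 9.
N_5 = N_3  [with N_3=9]  = 9
N_6 = max(N_1, N_5) - 2  [with N_1=1, N_5=9]  = 7
Without intervention: N_3 = N_1*N_2  [with N_1=1, N_2=-2]  = -2; N_5 = N_3  [with N_3=-2]  = -2; N_6 = max(N_1, N_5) - 2  [with N_1=1, N_5=-2]  = -1.
Change = 7 − (-1) = 8.

8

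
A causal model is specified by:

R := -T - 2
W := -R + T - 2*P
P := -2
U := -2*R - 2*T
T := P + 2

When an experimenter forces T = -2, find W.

2

Under do(T=-2), the mechanism T := P + 2 is discarded; T is fixed at -2.
R = -T - 2  [with T=-2]  = 0
W = -R + T - 2*P  [with R=0, T=-2, P=-2]  = 2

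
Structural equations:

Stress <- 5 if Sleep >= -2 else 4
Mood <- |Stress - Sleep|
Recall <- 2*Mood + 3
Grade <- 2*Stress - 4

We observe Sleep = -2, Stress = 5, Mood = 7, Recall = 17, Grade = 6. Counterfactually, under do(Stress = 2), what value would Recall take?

11

Under do(Stress=2), the mechanism Stress <- 5 if Sleep >= -2 else 4 is discarded; Stress is fixed at 2.
Mood = |Stress - Sleep|  [with Stress=2, Sleep=-2]  = 4
Recall = 2*Mood + 3  [with Mood=4]  = 11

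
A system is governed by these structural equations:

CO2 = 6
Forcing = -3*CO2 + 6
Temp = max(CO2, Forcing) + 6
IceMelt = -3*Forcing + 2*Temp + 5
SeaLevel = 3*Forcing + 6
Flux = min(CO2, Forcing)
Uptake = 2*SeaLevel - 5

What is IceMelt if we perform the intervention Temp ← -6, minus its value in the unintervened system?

-36

The intervention breaks the incoming arrows to Temp: Temp = max(CO2, Forcing) + 6 no longer applies, and Temp = -6.
Forcing = -3*CO2 + 6  [with CO2=6]  = -12
IceMelt = -3*Forcing + 2*Temp + 5  [with Forcing=-12, Temp=-6]  = 29
Without intervention: Forcing = -3*CO2 + 6  [with CO2=6]  = -12; Temp = max(CO2, Forcing) + 6  [with CO2=6, Forcing=-12]  = 12; IceMelt = -3*Forcing + 2*Temp + 5  [with Forcing=-12, Temp=12]  = 65.
Change = 29 − 65 = -36.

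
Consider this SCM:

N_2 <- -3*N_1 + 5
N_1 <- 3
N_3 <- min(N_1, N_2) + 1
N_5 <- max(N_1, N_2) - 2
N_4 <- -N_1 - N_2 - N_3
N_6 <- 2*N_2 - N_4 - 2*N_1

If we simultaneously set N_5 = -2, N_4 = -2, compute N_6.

-12

Setting N_5 = -2, N_4 = -2 by intervention discards those variables' equations.
N_2 = -3*N_1 + 5  [with N_1=3]  = -4
N_6 = 2*N_2 - N_4 - 2*N_1  [with N_2=-4, N_4=-2, N_1=3]  = -12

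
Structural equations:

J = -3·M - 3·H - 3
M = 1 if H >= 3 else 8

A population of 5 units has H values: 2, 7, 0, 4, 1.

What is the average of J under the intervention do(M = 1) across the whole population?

do(M=1) breaks M's dependence on H. With M=1 fixed, J across the units is -12, -27, -6, -18, -9, mean -14.4.

-14.4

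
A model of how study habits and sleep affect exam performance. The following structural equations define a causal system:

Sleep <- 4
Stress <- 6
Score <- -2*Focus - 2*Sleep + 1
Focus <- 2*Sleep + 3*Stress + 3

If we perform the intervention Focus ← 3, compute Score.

The intervention breaks the incoming arrows to Focus: Focus <- 2*Sleep + 3*Stress + 3 no longer applies, and Focus = 3.
Score = -2*Focus - 2*Sleep + 1  [with Focus=3, Sleep=4]  = -13

-13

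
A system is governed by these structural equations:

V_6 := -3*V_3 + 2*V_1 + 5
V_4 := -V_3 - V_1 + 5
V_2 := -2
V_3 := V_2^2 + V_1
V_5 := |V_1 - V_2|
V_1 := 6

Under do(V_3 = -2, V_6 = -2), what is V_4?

1

Setting V_3 = -2, V_6 = -2 by intervention discards those variables' equations.
V_4 = -V_3 - V_1 + 5  [with V_3=-2, V_1=6]  = 1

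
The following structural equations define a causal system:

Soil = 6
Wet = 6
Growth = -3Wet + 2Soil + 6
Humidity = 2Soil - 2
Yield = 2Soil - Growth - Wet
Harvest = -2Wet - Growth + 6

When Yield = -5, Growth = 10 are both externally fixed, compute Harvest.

-16

The joint intervention fixes Yield = -5, Growth = 10, removing each variable's own equation.
Harvest = -2Wet - Growth + 6  [with Wet=6, Growth=10]  = -16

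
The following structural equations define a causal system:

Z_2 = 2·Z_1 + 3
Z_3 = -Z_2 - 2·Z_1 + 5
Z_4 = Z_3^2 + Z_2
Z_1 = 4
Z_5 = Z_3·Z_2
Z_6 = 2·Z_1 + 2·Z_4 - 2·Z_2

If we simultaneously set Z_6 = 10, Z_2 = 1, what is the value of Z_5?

The joint intervention fixes Z_6 = 10, Z_2 = 1, removing each variable's own equation.
Z_3 = -Z_2 - 2·Z_1 + 5  [with Z_2=1, Z_1=4]  = -4
Z_5 = Z_3·Z_2  [with Z_3=-4, Z_2=1]  = -4

-4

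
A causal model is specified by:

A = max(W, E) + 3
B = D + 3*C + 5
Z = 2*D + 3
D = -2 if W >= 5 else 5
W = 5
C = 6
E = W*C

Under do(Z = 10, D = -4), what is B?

Under do(Z = 10, D = -4), each intervened variable's structural equation is replaced by its fixed value.
B = D + 3*C + 5  [with D=-4, C=6]  = 19

19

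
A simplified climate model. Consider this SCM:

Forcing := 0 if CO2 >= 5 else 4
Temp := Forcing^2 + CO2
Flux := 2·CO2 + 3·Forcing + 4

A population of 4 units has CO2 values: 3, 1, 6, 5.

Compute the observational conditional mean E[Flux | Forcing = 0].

E[Flux|Forcing=0] averages over only the 2 units with Forcing=0 (CO2 = 6, 5): Flux = 16, 14, mean 15.

15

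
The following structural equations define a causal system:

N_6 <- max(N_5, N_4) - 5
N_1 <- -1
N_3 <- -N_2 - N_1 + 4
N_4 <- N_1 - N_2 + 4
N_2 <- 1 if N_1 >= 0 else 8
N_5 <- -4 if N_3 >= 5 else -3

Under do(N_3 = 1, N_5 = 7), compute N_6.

2

Setting N_3 = 1, N_5 = 7 by intervention discards those variables' equations.
N_2 = 1 if N_1 >= 0 else 8  [with N_1=-1]  = 8
N_4 = N_1 - N_2 + 4  [with N_1=-1, N_2=8]  = -5
N_6 = max(N_5, N_4) - 5  [with N_5=7, N_4=-5]  = 2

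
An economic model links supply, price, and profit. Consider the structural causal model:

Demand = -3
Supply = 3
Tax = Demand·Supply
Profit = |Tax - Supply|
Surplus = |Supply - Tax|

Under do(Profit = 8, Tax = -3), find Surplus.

6

The joint intervention fixes Profit = 8, Tax = -3, removing each variable's own equation.
Surplus = |Supply - Tax|  [with Supply=3, Tax=-3]  = 6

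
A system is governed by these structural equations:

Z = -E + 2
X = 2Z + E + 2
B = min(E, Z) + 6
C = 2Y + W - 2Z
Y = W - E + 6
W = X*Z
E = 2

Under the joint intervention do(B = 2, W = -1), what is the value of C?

Under do(B = 2, W = -1), each intervened variable's structural equation is replaced by its fixed value.
Z = -E + 2  [with E=2]  = 0
Y = W - E + 6  [with W=-1, E=2]  = 3
C = 2Y + W - 2Z  [with Y=3, W=-1, Z=0]  = 5

5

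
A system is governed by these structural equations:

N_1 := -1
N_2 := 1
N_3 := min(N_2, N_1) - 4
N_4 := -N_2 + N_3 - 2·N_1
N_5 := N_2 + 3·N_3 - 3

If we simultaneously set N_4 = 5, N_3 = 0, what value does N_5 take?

The joint intervention fixes N_4 = 5, N_3 = 0, removing each variable's own equation.
N_5 = N_2 + 3·N_3 - 3  [with N_2=1, N_3=0]  = -2

-2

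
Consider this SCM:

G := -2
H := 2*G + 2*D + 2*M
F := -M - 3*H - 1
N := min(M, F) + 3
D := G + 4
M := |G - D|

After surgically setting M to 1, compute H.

The intervention breaks the incoming arrows to M: M := |G - D| no longer applies, and M = 1.
D = G + 4  [with G=-2]  = 2
H = 2*G + 2*D + 2*M  [with G=-2, D=2, M=1]  = 2

2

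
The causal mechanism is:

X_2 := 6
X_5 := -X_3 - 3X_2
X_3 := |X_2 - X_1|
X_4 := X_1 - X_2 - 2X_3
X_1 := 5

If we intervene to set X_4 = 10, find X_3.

Under do(X_4=10), the mechanism X_4 := X_1 - X_2 - 2X_3 is discarded; X_4 is fixed at 10.
Since X_3 is not a descendant of the intervened variable, it is unaffected.
X_3 = |X_2 - X_1|  [with X_2=6, X_1=5]  = 1

1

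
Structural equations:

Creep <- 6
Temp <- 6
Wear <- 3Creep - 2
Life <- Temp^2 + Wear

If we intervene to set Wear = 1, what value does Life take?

The intervention breaks the incoming arrows to Wear: Wear <- 3Creep - 2 no longer applies, and Wear = 1.
Life = Temp^2 + Wear  [with Temp=6, Wear=1]  = 37

37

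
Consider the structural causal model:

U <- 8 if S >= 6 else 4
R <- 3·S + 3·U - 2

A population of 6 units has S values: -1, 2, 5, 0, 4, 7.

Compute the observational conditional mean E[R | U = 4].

16

Conditioning on U=4 selects the 5 unit(s) with S ∈ {-1, 2, 5, 0, 4}. Their R values: 7, 16, 25, 10, 22. Mean = 16.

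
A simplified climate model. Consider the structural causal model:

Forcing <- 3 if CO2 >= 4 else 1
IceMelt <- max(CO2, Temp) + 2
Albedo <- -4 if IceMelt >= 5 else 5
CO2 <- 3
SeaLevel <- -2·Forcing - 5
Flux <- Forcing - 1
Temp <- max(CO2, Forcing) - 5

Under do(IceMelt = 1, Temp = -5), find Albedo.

The joint intervention fixes IceMelt = 1, Temp = -5, removing each variable's own equation.
Albedo = -4 if IceMelt >= 5 else 5  [with IceMelt=1]  = 5

5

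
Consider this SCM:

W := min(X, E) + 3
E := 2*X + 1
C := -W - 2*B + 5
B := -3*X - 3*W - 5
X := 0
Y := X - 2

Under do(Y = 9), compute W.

do(Y=9) replaces the equation Y := X - 2 with the constant Y = 9.
W is not downstream of the intervention, so its value is determined by the original equations.
E = 2*X + 1  [with X=0]  = 1
W = min(X, E) + 3  [with X=0, E=1]  = 3

3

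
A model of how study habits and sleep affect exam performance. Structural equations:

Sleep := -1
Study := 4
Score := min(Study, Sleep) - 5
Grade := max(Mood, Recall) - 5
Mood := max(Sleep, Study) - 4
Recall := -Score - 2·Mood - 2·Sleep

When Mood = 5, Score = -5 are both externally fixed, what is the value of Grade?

0

The joint intervention fixes Mood = 5, Score = -5, removing each variable's own equation.
Recall = -Score - 2·Mood - 2·Sleep  [with Score=-5, Mood=5, Sleep=-1]  = -3
Grade = max(Mood, Recall) - 5  [with Mood=5, Recall=-3]  = 0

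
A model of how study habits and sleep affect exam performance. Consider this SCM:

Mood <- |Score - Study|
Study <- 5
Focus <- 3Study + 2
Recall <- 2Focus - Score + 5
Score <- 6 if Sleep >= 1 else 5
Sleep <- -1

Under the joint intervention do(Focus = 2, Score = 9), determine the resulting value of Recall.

0

Setting Focus = 2, Score = 9 by intervention discards those variables' equations.
Recall = 2Focus - Score + 5  [with Focus=2, Score=9]  = 0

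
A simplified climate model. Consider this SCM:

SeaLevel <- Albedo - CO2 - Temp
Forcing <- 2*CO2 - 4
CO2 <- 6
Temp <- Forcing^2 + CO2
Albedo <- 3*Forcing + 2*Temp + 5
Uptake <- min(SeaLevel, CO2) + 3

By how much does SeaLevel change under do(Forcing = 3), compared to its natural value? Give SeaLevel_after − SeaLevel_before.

-70

do(Forcing=3) replaces the equation Forcing <- 2*CO2 - 4 with the constant Forcing = 3.
Temp = Forcing^2 + CO2  [with Forcing=3, CO2=6]  = 15
Albedo = 3*Forcing + 2*Temp + 5  [with Forcing=3, Temp=15]  = 44
SeaLevel = Albedo - CO2 - Temp  [with Albedo=44, CO2=6, Temp=15]  = 23
Without intervention: Forcing = 2*CO2 - 4  [with CO2=6]  = 8; Temp = Forcing^2 + CO2  [with Forcing=8, CO2=6]  = 70; Albedo = 3*Forcing + 2*Temp + 5  [with Forcing=8, Temp=70]  = 169; SeaLevel = Albedo - CO2 - Temp  [with Albedo=169, CO2=6, Temp=70]  = 93.
Change = 23 − 93 = -70.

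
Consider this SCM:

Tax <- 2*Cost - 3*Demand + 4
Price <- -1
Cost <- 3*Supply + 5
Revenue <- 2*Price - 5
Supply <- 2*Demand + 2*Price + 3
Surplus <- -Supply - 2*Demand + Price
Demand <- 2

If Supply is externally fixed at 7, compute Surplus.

The intervention breaks the incoming arrows to Supply: Supply <- 2*Demand + 2*Price + 3 no longer applies, and Supply = 7.
Surplus = -Supply - 2*Demand + Price  [with Supply=7, Demand=2, Price=-1]  = -12

-12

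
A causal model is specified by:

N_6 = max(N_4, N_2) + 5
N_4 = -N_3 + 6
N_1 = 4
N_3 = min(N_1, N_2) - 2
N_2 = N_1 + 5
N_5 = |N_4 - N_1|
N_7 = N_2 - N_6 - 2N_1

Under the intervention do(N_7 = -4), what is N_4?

Under do(N_7=-4), the mechanism N_7 = N_2 - N_6 - 2N_1 is discarded; N_7 is fixed at -4.
Since N_4 is not a descendant of the intervened variable, it is unaffected.
N_2 = N_1 + 5  [with N_1=4]  = 9
N_3 = min(N_1, N_2) - 2  [with N_1=4, N_2=9]  = 2
N_4 = -N_3 + 6  [with N_3=2]  = 4

4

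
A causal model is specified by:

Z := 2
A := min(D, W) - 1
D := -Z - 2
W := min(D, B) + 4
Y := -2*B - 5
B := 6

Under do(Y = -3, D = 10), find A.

9

Under do(Y = -3, D = 10), each intervened variable's structural equation is replaced by its fixed value.
W = min(D, B) + 4  [with D=10, B=6]  = 10
A = min(D, W) - 1  [with D=10, W=10]  = 9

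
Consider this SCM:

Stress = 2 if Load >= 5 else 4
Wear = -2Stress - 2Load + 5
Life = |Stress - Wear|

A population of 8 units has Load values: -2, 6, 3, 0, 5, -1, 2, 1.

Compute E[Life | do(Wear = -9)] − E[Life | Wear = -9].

0.5

Every unit gets Wear=-9 under the intervention. Life values become 13, 11, 13, 13, 11, 13, 13, 13; E[Life|do(Wear=-9)] = 12.5.
E[Life|Wear=-9] averages over only the 2 units with Wear=-9 (Load = 3, 5): Life = 13, 11, mean 12.
Difference = 12.5 − 12 = 0.5.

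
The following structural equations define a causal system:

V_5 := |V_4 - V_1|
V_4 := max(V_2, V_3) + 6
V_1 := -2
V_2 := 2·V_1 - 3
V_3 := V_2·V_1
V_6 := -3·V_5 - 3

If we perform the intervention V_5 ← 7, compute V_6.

-24

The intervention breaks the incoming arrows to V_5: V_5 := |V_4 - V_1| no longer applies, and V_5 = 7.
V_6 = -3·V_5 - 3  [with V_5=7]  = -24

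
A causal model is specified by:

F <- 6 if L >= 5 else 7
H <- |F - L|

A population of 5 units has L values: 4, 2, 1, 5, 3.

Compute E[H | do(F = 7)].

4

do(F=7) breaks F's dependence on L. With F=7 fixed, H across the units is 3, 5, 6, 2, 4, mean 4.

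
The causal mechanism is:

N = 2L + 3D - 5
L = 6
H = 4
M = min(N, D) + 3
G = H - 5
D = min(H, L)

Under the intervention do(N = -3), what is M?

0

Intervening sets N = -3 and removes its equation (N = 2L + 3D - 5).
D = min(H, L)  [with H=4, L=6]  = 4
M = min(N, D) + 3  [with N=-3, D=4]  = 0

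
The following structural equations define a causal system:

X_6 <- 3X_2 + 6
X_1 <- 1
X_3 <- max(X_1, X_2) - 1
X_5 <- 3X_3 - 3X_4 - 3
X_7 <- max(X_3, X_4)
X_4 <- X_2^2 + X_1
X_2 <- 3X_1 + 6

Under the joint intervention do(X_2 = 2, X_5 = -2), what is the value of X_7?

5

The joint intervention fixes X_2 = 2, X_5 = -2, removing each variable's own equation.
X_3 = max(X_1, X_2) - 1  [with X_1=1, X_2=2]  = 1
X_4 = X_2^2 + X_1  [with X_2=2, X_1=1]  = 5
X_7 = max(X_3, X_4)  [with X_3=1, X_4=5]  = 5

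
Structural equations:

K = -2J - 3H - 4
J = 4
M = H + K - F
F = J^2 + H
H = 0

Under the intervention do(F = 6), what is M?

do(F=6) replaces the equation F = J^2 + H with the constant F = 6.
K = -2J - 3H - 4  [with J=4, H=0]  = -12
M = H + K - F  [with H=0, K=-12, F=6]  = -18

-18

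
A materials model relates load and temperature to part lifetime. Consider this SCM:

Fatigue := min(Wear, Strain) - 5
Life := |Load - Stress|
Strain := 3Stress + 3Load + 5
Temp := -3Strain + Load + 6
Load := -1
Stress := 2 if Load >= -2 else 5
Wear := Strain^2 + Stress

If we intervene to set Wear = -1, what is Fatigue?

-6

The intervention breaks the incoming arrows to Wear: Wear := Strain^2 + Stress no longer applies, and Wear = -1.
Stress = 2 if Load >= -2 else 5  [with Load=-1]  = 2
Strain = 3Stress + 3Load + 5  [with Stress=2, Load=-1]  = 8
Fatigue = min(Wear, Strain) - 5  [with Wear=-1, Strain=8]  = -6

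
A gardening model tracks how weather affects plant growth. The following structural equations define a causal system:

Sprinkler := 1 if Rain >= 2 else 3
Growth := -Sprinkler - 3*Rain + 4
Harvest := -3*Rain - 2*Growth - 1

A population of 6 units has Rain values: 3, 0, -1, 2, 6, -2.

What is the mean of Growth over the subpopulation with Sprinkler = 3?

E[Growth|Sprinkler=3] averages over only the 3 units with Sprinkler=3 (Rain = 0, -1, -2): Growth = 1, 4, 7, mean 4.

4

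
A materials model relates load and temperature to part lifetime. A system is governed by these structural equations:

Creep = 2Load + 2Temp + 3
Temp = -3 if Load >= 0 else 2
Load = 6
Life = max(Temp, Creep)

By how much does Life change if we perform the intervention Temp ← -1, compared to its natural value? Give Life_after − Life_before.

4

Under do(Temp=-1), the mechanism Temp = -3 if Load >= 0 else 2 is discarded; Temp is fixed at -1.
Creep = 2Load + 2Temp + 3  [with Load=6, Temp=-1]  = 13
Life = max(Temp, Creep)  [with Temp=-1, Creep=13]  = 13
Without intervention: Temp = -3 if Load >= 0 else 2  [with Load=6]  = -3; Creep = 2Load + 2Temp + 3  [with Load=6, Temp=-3]  = 9; Life = max(Temp, Creep)  [with Temp=-3, Creep=9]  = 9.
Change = 13 − 9 = 4.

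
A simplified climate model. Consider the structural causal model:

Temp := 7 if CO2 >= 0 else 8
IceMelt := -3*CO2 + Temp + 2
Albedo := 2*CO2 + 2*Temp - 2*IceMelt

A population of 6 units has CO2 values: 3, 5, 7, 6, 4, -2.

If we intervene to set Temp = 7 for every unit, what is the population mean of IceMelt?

Under do(Temp=7), Temp's equation is replaced by Temp=7 for every unit. Per-unit IceMelt: 0, -6, -12, -9, -3, 15. Mean = -2.5.

-2.5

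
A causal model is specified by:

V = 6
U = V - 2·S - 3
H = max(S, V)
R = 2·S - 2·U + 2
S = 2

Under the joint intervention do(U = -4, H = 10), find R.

Setting U = -4, H = 10 by intervention discards those variables' equations.
R = 2·S - 2·U + 2  [with S=2, U=-4]  = 14

14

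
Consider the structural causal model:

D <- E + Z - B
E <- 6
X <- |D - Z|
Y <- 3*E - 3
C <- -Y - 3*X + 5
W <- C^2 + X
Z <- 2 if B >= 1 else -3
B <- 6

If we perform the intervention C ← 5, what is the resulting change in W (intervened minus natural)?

do(C=5) replaces the equation C <- -Y - 3*X + 5 with the constant C = 5.
Z = 2 if B >= 1 else -3  [with B=6]  = 2
D = E + Z - B  [with E=6, Z=2, B=6]  = 2
X = |D - Z|  [with D=2, Z=2]  = 0
W = C^2 + X  [with C=5, X=0]  = 25
Without intervention: Z = 2 if B >= 1 else -3  [with B=6]  = 2; Y = 3*E - 3  [with E=6]  = 15; D = E + Z - B  [with E=6, Z=2, B=6]  = 2; X = |D - Z|  [with D=2, Z=2]  = 0; C = -Y - 3*X + 5  [with Y=15, X=0]  = -10; W = C^2 + X  [with C=-10, X=0]  = 100.
Change = 25 − 100 = -75.

-75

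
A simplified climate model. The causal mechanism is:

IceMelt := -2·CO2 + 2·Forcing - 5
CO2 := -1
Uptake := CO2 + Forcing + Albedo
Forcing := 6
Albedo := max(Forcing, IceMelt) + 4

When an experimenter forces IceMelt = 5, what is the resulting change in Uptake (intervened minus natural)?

-3

do(IceMelt=5) replaces the equation IceMelt := -2·CO2 + 2·Forcing - 5 with the constant IceMelt = 5.
Albedo = max(Forcing, IceMelt) + 4  [with Forcing=6, IceMelt=5]  = 10
Uptake = CO2 + Forcing + Albedo  [with CO2=-1, Forcing=6, Albedo=10]  = 15
Without intervention: IceMelt = -2·CO2 + 2·Forcing - 5  [with CO2=-1, Forcing=6]  = 9; Albedo = max(Forcing, IceMelt) + 4  [with Forcing=6, IceMelt=9]  = 13; Uptake = CO2 + Forcing + Albedo  [with CO2=-1, Forcing=6, Albedo=13]  = 18.
Change = 15 − 18 = -3.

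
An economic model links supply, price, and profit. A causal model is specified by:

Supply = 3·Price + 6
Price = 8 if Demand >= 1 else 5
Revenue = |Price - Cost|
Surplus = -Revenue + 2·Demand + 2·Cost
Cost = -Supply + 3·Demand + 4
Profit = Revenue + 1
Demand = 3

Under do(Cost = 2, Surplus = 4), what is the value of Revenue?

Setting Cost = 2, Surplus = 4 by intervention discards those variables' equations.
Price = 8 if Demand >= 1 else 5  [with Demand=3]  = 8
Revenue = |Price - Cost|  [with Price=8, Cost=2]  = 6

6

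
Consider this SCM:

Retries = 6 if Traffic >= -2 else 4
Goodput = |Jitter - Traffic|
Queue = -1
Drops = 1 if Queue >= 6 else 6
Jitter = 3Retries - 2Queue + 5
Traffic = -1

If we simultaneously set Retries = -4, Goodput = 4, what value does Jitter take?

Setting Retries = -4, Goodput = 4 by intervention discards those variables' equations.
Jitter = 3Retries - 2Queue + 5  [with Retries=-4, Queue=-1]  = -5

-5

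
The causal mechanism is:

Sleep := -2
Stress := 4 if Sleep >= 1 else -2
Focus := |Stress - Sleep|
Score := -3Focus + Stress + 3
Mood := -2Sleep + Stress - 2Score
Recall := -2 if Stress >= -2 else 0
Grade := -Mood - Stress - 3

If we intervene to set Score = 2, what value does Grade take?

1

The intervention breaks the incoming arrows to Score: Score := -3Focus + Stress + 3 no longer applies, and Score = 2.
Stress = 4 if Sleep >= 1 else -2  [with Sleep=-2]  = -2
Mood = -2Sleep + Stress - 2Score  [with Sleep=-2, Stress=-2, Score=2]  = -2
Grade = -Mood - Stress - 3  [with Mood=-2, Stress=-2]  = 1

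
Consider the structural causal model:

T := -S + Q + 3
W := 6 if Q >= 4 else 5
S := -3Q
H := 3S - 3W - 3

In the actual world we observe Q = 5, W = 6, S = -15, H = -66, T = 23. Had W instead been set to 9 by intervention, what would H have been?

Under do(W=9), the mechanism W := 6 if Q >= 4 else 5 is discarded; W is fixed at 9.
S = -3Q  [with Q=5]  = -15
H = 3S - 3W - 3  [with S=-15, W=9]  = -75

-75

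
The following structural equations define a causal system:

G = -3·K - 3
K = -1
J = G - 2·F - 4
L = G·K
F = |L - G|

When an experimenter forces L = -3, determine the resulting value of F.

3

The intervention breaks the incoming arrows to L: L = G·K no longer applies, and L = -3.
G = -3·K - 3  [with K=-1]  = 0
F = |L - G|  [with L=-3, G=0]  = 3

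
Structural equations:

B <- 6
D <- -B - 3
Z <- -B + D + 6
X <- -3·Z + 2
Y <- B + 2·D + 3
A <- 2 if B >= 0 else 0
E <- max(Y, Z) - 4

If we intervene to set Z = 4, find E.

0

The intervention breaks the incoming arrows to Z: Z <- -B + D + 6 no longer applies, and Z = 4.
D = -B - 3  [with B=6]  = -9
Y = B + 2·D + 3  [with B=6, D=-9]  = -9
E = max(Y, Z) - 4  [with Y=-9, Z=4]  = 0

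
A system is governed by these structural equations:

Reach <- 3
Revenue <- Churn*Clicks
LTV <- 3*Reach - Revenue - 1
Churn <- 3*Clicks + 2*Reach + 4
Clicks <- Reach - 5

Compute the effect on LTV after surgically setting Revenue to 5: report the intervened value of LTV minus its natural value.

Intervening sets Revenue = 5 and removes its equation (Revenue <- Churn*Clicks).
LTV = 3*Reach - Revenue - 1  [with Reach=3, Revenue=5]  = 3
Without intervention: Clicks = Reach - 5  [with Reach=3]  = -2; Churn = 3*Clicks + 2*Reach + 4  [with Clicks=-2, Reach=3]  = 4; Revenue = Churn*Clicks  [with Churn=4, Clicks=-2]  = -8; LTV = 3*Reach - Revenue - 1  [with Reach=3, Revenue=-8]  = 16.
Change = 3 − 16 = -13.

-13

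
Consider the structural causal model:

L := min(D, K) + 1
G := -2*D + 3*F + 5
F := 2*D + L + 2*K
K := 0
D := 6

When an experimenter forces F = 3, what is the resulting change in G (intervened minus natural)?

Intervening sets F = 3 and removes its equation (F := 2*D + L + 2*K).
G = -2*D + 3*F + 5  [with D=6, F=3]  = 2
Without intervention: L = min(D, K) + 1  [with D=6, K=0]  = 1; F = 2*D + L + 2*K  [with D=6, L=1, K=0]  = 13; G = -2*D + 3*F + 5  [with D=6, F=13]  = 32.
Change = 2 − 32 = -30.

-30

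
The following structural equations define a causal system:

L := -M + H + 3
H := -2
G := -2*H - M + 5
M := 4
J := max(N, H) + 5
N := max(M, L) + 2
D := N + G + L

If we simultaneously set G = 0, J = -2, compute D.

3

Under do(G = 0, J = -2), each intervened variable's structural equation is replaced by its fixed value.
L = -M + H + 3  [with M=4, H=-2]  = -3
N = max(M, L) + 2  [with M=4, L=-3]  = 6
D = N + G + L  [with N=6, G=0, L=-3]  = 3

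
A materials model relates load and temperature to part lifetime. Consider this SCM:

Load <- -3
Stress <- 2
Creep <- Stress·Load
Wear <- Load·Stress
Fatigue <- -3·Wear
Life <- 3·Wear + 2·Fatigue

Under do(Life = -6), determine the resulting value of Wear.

-6

do(Life=-6) replaces the equation Life <- 3·Wear + 2·Fatigue with the constant Life = -6.
No directed path runs from Life to Wear, so Wear keeps its natural value.
Wear = Load·Stress  [with Load=-3, Stress=2]  = -6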